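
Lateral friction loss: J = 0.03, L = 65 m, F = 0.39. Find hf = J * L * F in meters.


hf = J * L * F = 0.03 * 65 * 0.39 = 0.7605 m

0.7605 m


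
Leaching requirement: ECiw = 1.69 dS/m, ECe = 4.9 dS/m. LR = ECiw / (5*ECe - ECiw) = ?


LR = ECiw / (5*ECe - ECiw)
LR = 1.69 / (5*4.9 - 1.69)
LR = 1.69 / 22.8100

0.0741


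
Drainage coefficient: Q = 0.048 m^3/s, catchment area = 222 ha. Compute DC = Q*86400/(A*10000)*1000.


DC = Q * 86400 / (A * 10000) * 1000
DC = 0.048 * 86400 / (222 * 10000) * 1000
DC = 4147200.0000 / 2220000

1.8681 mm/day


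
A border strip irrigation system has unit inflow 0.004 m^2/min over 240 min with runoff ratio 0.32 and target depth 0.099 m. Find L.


L = q*t/((1+r)*Z)
L = 0.004*240/((1+0.32)*0.099)
L = 0.96/0.13068

7.3462 m


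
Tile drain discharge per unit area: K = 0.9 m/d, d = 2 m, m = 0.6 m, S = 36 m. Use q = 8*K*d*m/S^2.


q = 8*K*d*m/S^2
q = 8*0.9*2*0.6/36^2
q = 8.6400 / 1296

0.0067 m/d


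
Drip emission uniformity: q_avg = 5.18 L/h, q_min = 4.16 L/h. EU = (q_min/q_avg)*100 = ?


EU = (q_min/q_avg)*100 = (4.16/5.18)*100 = 80.3089%

80.3089 %


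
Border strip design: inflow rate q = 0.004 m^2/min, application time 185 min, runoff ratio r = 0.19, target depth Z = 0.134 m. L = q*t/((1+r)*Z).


L = q*t/((1+r)*Z)
L = 0.004*185/((1+0.19)*0.134)
L = 0.74/0.15946

4.6407 m


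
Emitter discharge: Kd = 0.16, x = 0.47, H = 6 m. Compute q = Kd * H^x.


q = Kd * H^x = 0.16 * 6^0.47 = 0.16 * 2.321299

0.3714 L/h


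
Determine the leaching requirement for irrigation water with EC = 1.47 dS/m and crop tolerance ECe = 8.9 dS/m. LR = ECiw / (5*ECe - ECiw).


LR = ECiw / (5*ECe - ECiw)
LR = 1.47 / (5*8.9 - 1.47)
LR = 1.47 / 43.0300

0.0342


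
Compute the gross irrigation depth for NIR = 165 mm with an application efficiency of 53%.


Ea = 53% = 0.53
GID = NIR / Ea = 165 / 0.53 = 311.3208 mm

311.3208 mm


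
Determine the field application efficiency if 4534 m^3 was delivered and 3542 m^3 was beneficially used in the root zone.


Ea = V_root / V_field * 100 = 3542 / 4534 * 100 = 78.1209%

78.1209 %


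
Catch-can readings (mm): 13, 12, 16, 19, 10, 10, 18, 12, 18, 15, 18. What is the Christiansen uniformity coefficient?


mean = 14.636364 mm
MAD = 2.942149 mm
CU = (1 - 2.942149/14.636364)*100

79.8984 %


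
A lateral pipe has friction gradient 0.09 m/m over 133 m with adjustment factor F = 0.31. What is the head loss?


hf = J * L * F = 0.09 * 133 * 0.31 = 3.7107 m

3.7107 m


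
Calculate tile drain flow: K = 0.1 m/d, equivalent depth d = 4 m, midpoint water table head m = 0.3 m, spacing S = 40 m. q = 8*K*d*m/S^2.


q = 8*K*d*m/S^2
q = 8*0.1*4*0.3/40^2
q = 0.9600 / 1600

6.0000e-04 m/d


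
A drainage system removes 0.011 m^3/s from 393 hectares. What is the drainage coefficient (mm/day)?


DC = Q * 86400 / (A * 10000) * 1000
DC = 0.011 * 86400 / (393 * 10000) * 1000
DC = 950400.0000 / 3930000

0.2418 mm/day


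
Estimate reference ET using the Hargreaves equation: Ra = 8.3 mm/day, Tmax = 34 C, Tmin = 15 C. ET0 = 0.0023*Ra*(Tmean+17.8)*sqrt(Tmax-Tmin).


Tmean = (Tmax + Tmin)/2 = (34 + 15)/2 = 24.5
ET0 = 0.0023 * 8.3 * (24.5 + 17.8) * sqrt(34 - 15)
ET0 = 0.0023 * 8.3 * 42.3 * 4.358899

3.5198 mm/day


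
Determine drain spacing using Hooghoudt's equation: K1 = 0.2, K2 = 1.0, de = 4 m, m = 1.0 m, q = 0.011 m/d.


S^2 = 8*K2*de*m/q + 4*K1*m^2/q
S^2 = 8*1.0*4*1.0/0.011 + 4*0.2*1.0^2/0.011
S = sqrt(2981.8182)

54.6060 m


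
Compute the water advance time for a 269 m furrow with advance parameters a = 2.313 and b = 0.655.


t = (L/a)^(1/b)
t = (269/2.313)^(1/0.655)
t = 116.299179^(1/0.655)

1424.1382 min


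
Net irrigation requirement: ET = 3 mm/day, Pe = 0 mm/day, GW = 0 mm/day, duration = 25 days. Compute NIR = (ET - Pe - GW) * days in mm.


Daily deficit = ET - Pe - GW = 3 - 0 - 0 = 3 mm/day
NIR = 3 * 25 = 75 mm

75.0000 mm


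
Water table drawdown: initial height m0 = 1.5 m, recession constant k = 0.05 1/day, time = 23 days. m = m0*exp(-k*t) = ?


m = m0 * exp(-k*t)
m = 1.5 * exp(-0.05 * 23)
m = 1.5 * exp(-1.1500)

0.4750 m


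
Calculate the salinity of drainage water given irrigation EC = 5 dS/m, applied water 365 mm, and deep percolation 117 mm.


EC_dw = EC_iw * D_iw / D_dw
EC_dw = 5 * 365 / 117
EC_dw = 1825 / 117

15.5983 dS/m


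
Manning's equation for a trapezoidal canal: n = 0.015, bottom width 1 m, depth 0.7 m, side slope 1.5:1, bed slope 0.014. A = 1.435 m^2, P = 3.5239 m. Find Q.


R = A/P = 1.435/3.5239 = 0.407219
Q = (1/0.015) * 1.435 * 0.407219^(2/3) * 0.014^0.5

6.2188 m^3/s


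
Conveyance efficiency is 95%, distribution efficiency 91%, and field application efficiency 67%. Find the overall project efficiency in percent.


Ec = 0.95, Eb = 0.91, Ea = 0.67
E = 0.95 * 0.91 * 0.67 * 100 = 57.9215%

57.9215 %


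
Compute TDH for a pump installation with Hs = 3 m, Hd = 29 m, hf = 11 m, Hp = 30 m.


TDH = Hs + Hd + hf + Hp = 3 + 29 + 11 + 30 = 73

73 m


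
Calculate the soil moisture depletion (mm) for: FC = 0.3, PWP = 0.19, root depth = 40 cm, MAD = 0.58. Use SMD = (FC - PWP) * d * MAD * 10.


SMD = (FC - PWP) * d * MAD * 10
SMD = (0.3 - 0.19) * 40 * 0.58 * 10
SMD = 0.1100 * 40 * 0.58 * 10

25.5200 mm


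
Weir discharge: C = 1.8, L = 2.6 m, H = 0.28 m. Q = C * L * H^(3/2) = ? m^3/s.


Q = C * L * H^(3/2) = 1.8 * 2.6 * 0.28^1.5 = 1.8 * 2.6 * 0.148162

0.6934 m^3/s


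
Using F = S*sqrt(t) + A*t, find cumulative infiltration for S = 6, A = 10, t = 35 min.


F = S*sqrt(t) + A*t
F = 6*sqrt(35) + 10*35
F = 6*5.916080 + 350

385.4965 mm


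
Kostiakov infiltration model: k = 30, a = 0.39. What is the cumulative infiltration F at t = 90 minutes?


F = k * t^a = 30 * 90^0.39
F = 30 * 5.783018

173.4905 mm


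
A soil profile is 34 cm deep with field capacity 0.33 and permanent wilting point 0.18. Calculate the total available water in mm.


AWC = (FC - PWP) * d * 10
AWC = (0.33 - 0.18) * 34 * 10
AWC = 0.1500 * 34 * 10

51.0000 mm


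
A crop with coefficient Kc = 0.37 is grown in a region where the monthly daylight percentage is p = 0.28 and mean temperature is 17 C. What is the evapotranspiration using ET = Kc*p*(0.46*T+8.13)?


ET = Kc * p * (0.46*T + 8.13)
ET = 0.37 * 0.28 * (0.46*17 + 8.13)
ET = 0.37 * 0.28 * 15.9500

1.6524 mm/day


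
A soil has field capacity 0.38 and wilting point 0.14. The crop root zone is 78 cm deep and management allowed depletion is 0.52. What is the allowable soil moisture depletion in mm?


SMD = (FC - PWP) * d * MAD * 10
SMD = (0.38 - 0.14) * 78 * 0.52 * 10
SMD = 0.2400 * 78 * 0.52 * 10

97.3440 mm


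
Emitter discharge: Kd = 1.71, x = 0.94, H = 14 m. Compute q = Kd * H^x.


q = Kd * H^x = 1.71 * 14^0.94 = 1.71 * 11.949792

20.4341 L/h


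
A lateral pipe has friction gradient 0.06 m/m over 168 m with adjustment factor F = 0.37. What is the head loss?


hf = J * L * F = 0.06 * 168 * 0.37 = 3.7296 m

3.7296 m


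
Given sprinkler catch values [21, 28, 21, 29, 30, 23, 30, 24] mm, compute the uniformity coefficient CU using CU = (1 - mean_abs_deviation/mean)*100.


mean = 25.750000 mm
MAD = 3.500000 mm
CU = (1 - 3.500000/25.750000)*100

86.4078 %


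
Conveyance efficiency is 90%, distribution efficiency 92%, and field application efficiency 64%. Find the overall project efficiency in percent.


Ec = 0.9, Eb = 0.92, Ea = 0.64
E = 0.9 * 0.92 * 0.64 * 100 = 52.9920%

52.9920 %


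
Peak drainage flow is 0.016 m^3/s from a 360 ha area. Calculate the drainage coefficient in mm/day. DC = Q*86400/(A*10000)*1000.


DC = Q * 86400 / (A * 10000) * 1000
DC = 0.016 * 86400 / (360 * 10000) * 1000
DC = 1382400.0000 / 3600000

0.3840 mm/day


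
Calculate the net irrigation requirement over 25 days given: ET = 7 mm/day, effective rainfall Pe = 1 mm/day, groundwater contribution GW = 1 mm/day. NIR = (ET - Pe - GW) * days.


Daily deficit = ET - Pe - GW = 7 - 1 - 1 = 5 mm/day
NIR = 5 * 25 = 125 mm

125.0000 mm


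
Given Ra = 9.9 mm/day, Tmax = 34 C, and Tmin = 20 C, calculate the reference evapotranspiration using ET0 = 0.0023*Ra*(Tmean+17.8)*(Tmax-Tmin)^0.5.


Tmean = (Tmax + Tmin)/2 = (34 + 20)/2 = 27.0
ET0 = 0.0023 * 9.9 * (27.0 + 17.8) * sqrt(34 - 20)
ET0 = 0.0023 * 9.9 * 44.8 * 3.741657

3.8168 mm/day


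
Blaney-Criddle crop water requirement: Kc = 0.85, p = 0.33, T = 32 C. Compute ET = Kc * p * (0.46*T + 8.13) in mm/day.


ET = Kc * p * (0.46*T + 8.13)
ET = 0.85 * 0.33 * (0.46*32 + 8.13)
ET = 0.85 * 0.33 * 22.8500

6.4094 mm/day


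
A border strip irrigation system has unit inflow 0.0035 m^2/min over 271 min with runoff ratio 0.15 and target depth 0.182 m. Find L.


L = q*t/((1+r)*Z)
L = 0.0035*271/((1+0.15)*0.182)
L = 0.9485/0.2093

4.5318 m


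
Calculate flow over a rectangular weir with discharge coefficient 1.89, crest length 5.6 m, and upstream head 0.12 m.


Q = C * L * H^(3/2) = 1.89 * 5.6 * 0.12^1.5 = 1.89 * 5.6 * 0.041569

0.4400 m^3/s


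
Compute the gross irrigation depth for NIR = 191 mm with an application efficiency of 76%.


Ea = 76% = 0.76
GID = NIR / Ea = 191 / 0.76 = 251.3158 mm

251.3158 mm


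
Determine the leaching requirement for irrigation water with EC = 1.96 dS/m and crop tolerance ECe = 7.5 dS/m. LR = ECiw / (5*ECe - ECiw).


LR = ECiw / (5*ECe - ECiw)
LR = 1.96 / (5*7.5 - 1.96)
LR = 1.96 / 35.5400

0.0551


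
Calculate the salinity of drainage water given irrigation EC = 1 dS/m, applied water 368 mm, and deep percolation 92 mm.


EC_dw = EC_iw * D_iw / D_dw
EC_dw = 1 * 368 / 92
EC_dw = 368 / 92

4.0000 dS/m


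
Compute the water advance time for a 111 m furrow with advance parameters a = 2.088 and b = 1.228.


t = (L/a)^(1/b)
t = (111/2.088)^(1/1.228)
t = 53.160920^(1/1.228)

25.4218 min


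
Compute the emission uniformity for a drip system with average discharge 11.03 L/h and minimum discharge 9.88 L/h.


EU = (q_min/q_avg)*100 = (9.88/11.03)*100 = 89.5739%

89.5739 %


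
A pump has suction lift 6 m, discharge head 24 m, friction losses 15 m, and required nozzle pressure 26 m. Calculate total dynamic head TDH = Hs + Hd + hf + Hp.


TDH = Hs + Hd + hf + Hp = 6 + 24 + 15 + 26 = 71

71 m


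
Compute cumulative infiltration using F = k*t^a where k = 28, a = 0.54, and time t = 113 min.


F = k * t^a = 28 * 113^0.54
F = 28 * 12.842878

359.6006 mm


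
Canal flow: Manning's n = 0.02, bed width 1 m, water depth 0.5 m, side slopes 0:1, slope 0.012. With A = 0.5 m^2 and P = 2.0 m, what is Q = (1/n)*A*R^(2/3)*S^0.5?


R = A/P = 0.5/2.0 = 0.250000
Q = (1/0.02) * 0.5 * 0.250000^(2/3) * 0.012^0.5

1.0868 m^3/s


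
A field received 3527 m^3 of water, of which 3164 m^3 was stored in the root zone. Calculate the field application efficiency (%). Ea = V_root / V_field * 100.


Ea = V_root / V_field * 100 = 3164 / 3527 * 100 = 89.7080%

89.7080 %


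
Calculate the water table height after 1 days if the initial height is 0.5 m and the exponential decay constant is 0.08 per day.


m = m0 * exp(-k*t)
m = 0.5 * exp(-0.08 * 1)
m = 0.5 * exp(-0.0800)

0.4616 m


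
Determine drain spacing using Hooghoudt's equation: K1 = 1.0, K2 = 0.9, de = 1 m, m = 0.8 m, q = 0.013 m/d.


S^2 = 8*K2*de*m/q + 4*K1*m^2/q
S^2 = 8*0.9*1*0.8/0.013 + 4*1.0*0.8^2/0.013
S = sqrt(640.0000)

25.2982 m


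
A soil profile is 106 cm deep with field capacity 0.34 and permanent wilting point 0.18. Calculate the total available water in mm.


AWC = (FC - PWP) * d * 10
AWC = (0.34 - 0.18) * 106 * 10
AWC = 0.1600 * 106 * 10

169.6000 mm


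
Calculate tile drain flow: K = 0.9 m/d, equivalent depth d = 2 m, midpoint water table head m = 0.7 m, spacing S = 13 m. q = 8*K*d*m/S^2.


q = 8*K*d*m/S^2
q = 8*0.9*2*0.7/13^2
q = 10.0800 / 169

0.0596 m/d


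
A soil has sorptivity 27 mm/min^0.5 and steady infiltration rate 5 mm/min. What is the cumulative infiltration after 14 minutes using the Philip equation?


F = S*sqrt(t) + A*t
F = 27*sqrt(14) + 5*14
F = 27*3.741657 + 70

171.0247 mm


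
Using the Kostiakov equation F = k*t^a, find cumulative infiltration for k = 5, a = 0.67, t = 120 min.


F = k * t^a = 5 * 120^0.67
F = 5 * 24.720169

123.6008 mm


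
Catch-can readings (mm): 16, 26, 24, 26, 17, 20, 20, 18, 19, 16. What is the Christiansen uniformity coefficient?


mean = 20.200000 mm
MAD = 3.080000 mm
CU = (1 - 3.080000/20.200000)*100

84.7525 %


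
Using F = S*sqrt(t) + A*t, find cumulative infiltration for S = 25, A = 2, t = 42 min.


F = S*sqrt(t) + A*t
F = 25*sqrt(42) + 2*42
F = 25*6.480741 + 84

246.0185 mm


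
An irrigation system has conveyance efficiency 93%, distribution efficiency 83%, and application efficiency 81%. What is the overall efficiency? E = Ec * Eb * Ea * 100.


Ec = 0.93, Eb = 0.83, Ea = 0.81
E = 0.93 * 0.83 * 0.81 * 100 = 62.5239%

62.5239 %


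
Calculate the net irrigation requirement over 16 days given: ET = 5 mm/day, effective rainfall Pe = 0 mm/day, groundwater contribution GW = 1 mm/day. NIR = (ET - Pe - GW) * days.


Daily deficit = ET - Pe - GW = 5 - 0 - 1 = 4 mm/day
NIR = 4 * 16 = 64 mm

64.0000 mm


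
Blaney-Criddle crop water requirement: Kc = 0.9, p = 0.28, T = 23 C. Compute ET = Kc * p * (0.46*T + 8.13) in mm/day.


ET = Kc * p * (0.46*T + 8.13)
ET = 0.9 * 0.28 * (0.46*23 + 8.13)
ET = 0.9 * 0.28 * 18.7100

4.7149 mm/day


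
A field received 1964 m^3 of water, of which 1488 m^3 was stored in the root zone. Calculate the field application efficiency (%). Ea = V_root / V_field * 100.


Ea = V_root / V_field * 100 = 1488 / 1964 * 100 = 75.7637%

75.7637 %


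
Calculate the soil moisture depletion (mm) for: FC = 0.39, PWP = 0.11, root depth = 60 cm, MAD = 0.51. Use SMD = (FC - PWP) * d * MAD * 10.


SMD = (FC - PWP) * d * MAD * 10
SMD = (0.39 - 0.11) * 60 * 0.51 * 10
SMD = 0.2800 * 60 * 0.51 * 10

85.6800 mm


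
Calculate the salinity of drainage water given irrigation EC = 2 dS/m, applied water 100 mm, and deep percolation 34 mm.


EC_dw = EC_iw * D_iw / D_dw
EC_dw = 2 * 100 / 34
EC_dw = 200 / 34

5.8824 dS/m


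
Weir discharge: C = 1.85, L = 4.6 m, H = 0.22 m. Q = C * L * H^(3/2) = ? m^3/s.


Q = C * L * H^(3/2) = 1.85 * 4.6 * 0.22^1.5 = 1.85 * 4.6 * 0.103189

0.8781 m^3/s


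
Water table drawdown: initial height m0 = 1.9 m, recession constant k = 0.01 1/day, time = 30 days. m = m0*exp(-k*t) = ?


m = m0 * exp(-k*t)
m = 1.9 * exp(-0.01 * 30)
m = 1.9 * exp(-0.3000)

1.4076 m


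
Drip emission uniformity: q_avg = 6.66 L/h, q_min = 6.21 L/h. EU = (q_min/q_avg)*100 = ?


EU = (q_min/q_avg)*100 = (6.21/6.66)*100 = 93.2432%

93.2432 %


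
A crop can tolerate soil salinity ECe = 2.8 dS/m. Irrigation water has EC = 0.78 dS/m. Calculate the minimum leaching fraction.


LR = ECiw / (5*ECe - ECiw)
LR = 0.78 / (5*2.8 - 0.78)
LR = 0.78 / 13.2200

0.0590


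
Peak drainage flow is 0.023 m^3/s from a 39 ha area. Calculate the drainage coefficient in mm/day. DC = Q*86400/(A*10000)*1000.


DC = Q * 86400 / (A * 10000) * 1000
DC = 0.023 * 86400 / (39 * 10000) * 1000
DC = 1987200.0000 / 390000

5.0954 mm/day


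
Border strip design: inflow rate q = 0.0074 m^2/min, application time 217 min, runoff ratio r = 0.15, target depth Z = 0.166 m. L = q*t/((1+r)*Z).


L = q*t/((1+r)*Z)
L = 0.0074*217/((1+0.15)*0.166)
L = 1.6058/0.1909

8.4117 m


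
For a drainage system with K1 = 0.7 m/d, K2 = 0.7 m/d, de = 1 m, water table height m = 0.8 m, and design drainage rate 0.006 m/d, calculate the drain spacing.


S^2 = 8*K2*de*m/q + 4*K1*m^2/q
S^2 = 8*0.7*1*0.8/0.006 + 4*0.7*0.8^2/0.006
S = sqrt(1045.3333)

32.3316 m


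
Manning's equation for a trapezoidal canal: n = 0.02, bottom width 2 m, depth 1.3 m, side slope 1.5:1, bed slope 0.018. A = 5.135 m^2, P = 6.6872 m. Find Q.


R = A/P = 5.135/6.6872 = 0.767885
Q = (1/0.02) * 5.135 * 0.767885^(2/3) * 0.018^0.5

28.8853 m^3/s


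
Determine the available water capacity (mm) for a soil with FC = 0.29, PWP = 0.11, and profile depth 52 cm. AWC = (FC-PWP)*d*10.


AWC = (FC - PWP) * d * 10
AWC = (0.29 - 0.11) * 52 * 10
AWC = 0.1800 * 52 * 10

93.6000 mm


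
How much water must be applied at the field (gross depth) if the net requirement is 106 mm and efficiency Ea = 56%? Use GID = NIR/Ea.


Ea = 56% = 0.56
GID = NIR / Ea = 106 / 0.56 = 189.2857 mm

189.2857 mm


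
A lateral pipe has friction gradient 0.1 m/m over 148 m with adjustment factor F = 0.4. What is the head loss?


hf = J * L * F = 0.1 * 148 * 0.4 = 5.9200 m

5.9200 m


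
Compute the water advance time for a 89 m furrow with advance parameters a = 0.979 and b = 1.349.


t = (L/a)^(1/b)
t = (89/0.979)^(1/1.349)
t = 90.909091^(1/1.349)

28.3071 min


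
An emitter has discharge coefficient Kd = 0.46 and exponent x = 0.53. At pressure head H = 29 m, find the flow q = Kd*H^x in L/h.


q = Kd * H^x = 0.46 * 29^0.53 = 0.46 * 5.957594

2.7405 L/h


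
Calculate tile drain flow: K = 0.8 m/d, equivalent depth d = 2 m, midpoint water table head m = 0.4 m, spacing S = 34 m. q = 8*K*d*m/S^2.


q = 8*K*d*m/S^2
q = 8*0.8*2*0.4/34^2
q = 5.1200 / 1156

0.0044 m/d


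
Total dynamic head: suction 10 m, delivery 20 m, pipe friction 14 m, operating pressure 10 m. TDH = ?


TDH = Hs + Hd + hf + Hp = 10 + 20 + 14 + 10 = 54

54 m


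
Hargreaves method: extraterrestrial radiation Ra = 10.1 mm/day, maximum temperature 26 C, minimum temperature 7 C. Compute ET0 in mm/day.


Tmean = (Tmax + Tmin)/2 = (26 + 7)/2 = 16.5
ET0 = 0.0023 * 10.1 * (16.5 + 17.8) * sqrt(26 - 7)
ET0 = 0.0023 * 10.1 * 34.3 * 4.358899

3.4731 mm/day


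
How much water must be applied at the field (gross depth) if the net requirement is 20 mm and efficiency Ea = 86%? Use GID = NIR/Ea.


Ea = 86% = 0.86
GID = NIR / Ea = 20 / 0.86 = 23.2558 mm

23.2558 mm


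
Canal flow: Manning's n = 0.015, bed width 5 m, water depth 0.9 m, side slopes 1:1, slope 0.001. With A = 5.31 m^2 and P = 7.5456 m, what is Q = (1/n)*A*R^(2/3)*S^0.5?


R = A/P = 5.31/7.5456 = 0.703721
Q = (1/0.015) * 5.31 * 0.703721^(2/3) * 0.001^0.5

8.8567 m^3/s


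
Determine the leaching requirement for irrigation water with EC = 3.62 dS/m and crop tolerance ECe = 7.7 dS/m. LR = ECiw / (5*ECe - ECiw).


LR = ECiw / (5*ECe - ECiw)
LR = 3.62 / (5*7.7 - 3.62)
LR = 3.62 / 34.8800

0.1038


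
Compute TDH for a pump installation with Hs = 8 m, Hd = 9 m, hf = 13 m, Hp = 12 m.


TDH = Hs + Hd + hf + Hp = 8 + 9 + 13 + 12 = 42

42 m


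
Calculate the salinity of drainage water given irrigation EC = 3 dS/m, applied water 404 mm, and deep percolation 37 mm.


EC_dw = EC_iw * D_iw / D_dw
EC_dw = 3 * 404 / 37
EC_dw = 1212 / 37

32.7568 dS/m


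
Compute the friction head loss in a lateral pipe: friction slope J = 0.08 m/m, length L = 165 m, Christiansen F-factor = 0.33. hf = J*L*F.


hf = J * L * F = 0.08 * 165 * 0.33 = 4.3560 m

4.3560 m


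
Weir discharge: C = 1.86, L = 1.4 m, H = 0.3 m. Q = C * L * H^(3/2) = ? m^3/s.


Q = C * L * H^(3/2) = 1.86 * 1.4 * 0.3^1.5 = 1.86 * 1.4 * 0.164317

0.4279 m^3/s


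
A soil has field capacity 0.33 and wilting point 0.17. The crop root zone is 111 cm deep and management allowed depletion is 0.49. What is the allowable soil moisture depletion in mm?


SMD = (FC - PWP) * d * MAD * 10
SMD = (0.33 - 0.17) * 111 * 0.49 * 10
SMD = 0.1600 * 111 * 0.49 * 10

87.0240 mm


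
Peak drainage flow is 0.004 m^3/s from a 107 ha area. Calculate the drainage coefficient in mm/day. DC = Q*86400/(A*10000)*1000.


DC = Q * 86400 / (A * 10000) * 1000
DC = 0.004 * 86400 / (107 * 10000) * 1000
DC = 345600.0000 / 1070000

0.3230 mm/day


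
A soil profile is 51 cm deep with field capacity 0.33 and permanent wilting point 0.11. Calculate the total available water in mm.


AWC = (FC - PWP) * d * 10
AWC = (0.33 - 0.11) * 51 * 10
AWC = 0.2200 * 51 * 10

112.2000 mm


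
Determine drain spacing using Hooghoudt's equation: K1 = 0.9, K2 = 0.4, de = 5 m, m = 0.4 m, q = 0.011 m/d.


S^2 = 8*K2*de*m/q + 4*K1*m^2/q
S^2 = 8*0.4*5*0.4/0.011 + 4*0.9*0.4^2/0.011
S = sqrt(634.1818)

25.1830 m


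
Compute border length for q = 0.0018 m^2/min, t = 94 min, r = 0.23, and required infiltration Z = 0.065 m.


L = q*t/((1+r)*Z)
L = 0.0018*94/((1+0.23)*0.065)
L = 0.1692/0.07995

2.1163 m


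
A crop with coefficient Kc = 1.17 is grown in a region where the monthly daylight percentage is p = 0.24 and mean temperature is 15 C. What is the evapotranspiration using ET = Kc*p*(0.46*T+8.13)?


ET = Kc * p * (0.46*T + 8.13)
ET = 1.17 * 0.24 * (0.46*15 + 8.13)
ET = 1.17 * 0.24 * 15.0300

4.2204 mm/day


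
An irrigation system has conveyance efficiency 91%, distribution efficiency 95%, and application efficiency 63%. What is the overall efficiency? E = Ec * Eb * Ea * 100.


Ec = 0.91, Eb = 0.95, Ea = 0.63
E = 0.91 * 0.95 * 0.63 * 100 = 54.4635%

54.4635 %


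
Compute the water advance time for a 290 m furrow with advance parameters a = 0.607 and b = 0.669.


t = (L/a)^(1/b)
t = (290/0.607)^(1/0.669)
t = 477.759473^(1/0.669)

10111.0712 min


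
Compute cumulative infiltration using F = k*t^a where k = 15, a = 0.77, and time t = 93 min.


F = k * t^a = 15 * 93^0.77
F = 15 * 32.789279

491.8392 mm


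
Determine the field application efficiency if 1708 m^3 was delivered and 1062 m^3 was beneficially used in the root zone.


Ea = V_root / V_field * 100 = 1062 / 1708 * 100 = 62.1780%

62.1780 %


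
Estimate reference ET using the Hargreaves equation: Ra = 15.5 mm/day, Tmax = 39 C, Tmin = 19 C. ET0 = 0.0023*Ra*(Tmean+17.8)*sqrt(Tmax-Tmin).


Tmean = (Tmax + Tmin)/2 = (39 + 19)/2 = 29.0
ET0 = 0.0023 * 15.5 * (29.0 + 17.8) * sqrt(39 - 19)
ET0 = 0.0023 * 15.5 * 46.8 * 4.472136

7.4614 mm/day


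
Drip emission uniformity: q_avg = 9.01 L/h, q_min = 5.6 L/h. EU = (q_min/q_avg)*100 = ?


EU = (q_min/q_avg)*100 = (5.6/9.01)*100 = 62.1532%

62.1532 %


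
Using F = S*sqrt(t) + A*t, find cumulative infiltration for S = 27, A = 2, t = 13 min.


F = S*sqrt(t) + A*t
F = 27*sqrt(13) + 2*13
F = 27*3.605551 + 26

123.3499 mm


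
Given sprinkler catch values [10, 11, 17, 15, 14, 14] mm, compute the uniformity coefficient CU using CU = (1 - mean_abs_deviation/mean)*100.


mean = 13.500000 mm
MAD = 2.000000 mm
CU = (1 - 2.000000/13.500000)*100

85.1852 %


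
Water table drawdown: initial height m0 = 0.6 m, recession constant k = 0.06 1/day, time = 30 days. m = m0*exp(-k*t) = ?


m = m0 * exp(-k*t)
m = 0.6 * exp(-0.06 * 30)
m = 0.6 * exp(-1.8000)

0.0992 m


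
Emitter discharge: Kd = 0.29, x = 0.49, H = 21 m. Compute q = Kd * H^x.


q = Kd * H^x = 0.29 * 21^0.49 = 0.29 * 4.445161

1.2891 L/h


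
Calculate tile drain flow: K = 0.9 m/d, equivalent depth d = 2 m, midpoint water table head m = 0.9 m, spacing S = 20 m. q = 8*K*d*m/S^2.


q = 8*K*d*m/S^2
q = 8*0.9*2*0.9/20^2
q = 12.9600 / 400

0.0324 m/d


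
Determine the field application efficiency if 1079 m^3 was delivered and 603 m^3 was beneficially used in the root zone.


Ea = V_root / V_field * 100 = 603 / 1079 * 100 = 55.8851%

55.8851 %


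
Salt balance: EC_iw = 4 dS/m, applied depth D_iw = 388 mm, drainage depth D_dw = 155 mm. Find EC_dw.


EC_dw = EC_iw * D_iw / D_dw
EC_dw = 4 * 388 / 155
EC_dw = 1552 / 155

10.0129 dS/m


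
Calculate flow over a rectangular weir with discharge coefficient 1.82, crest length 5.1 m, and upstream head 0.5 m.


Q = C * L * H^(3/2) = 1.82 * 5.1 * 0.5^1.5 = 1.82 * 5.1 * 0.353553

3.2817 m^3/s


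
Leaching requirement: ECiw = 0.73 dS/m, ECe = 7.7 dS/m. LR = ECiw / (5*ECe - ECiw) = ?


LR = ECiw / (5*ECe - ECiw)
LR = 0.73 / (5*7.7 - 0.73)
LR = 0.73 / 37.7700

0.0193


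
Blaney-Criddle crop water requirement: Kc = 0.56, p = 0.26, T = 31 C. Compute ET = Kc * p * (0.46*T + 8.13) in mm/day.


ET = Kc * p * (0.46*T + 8.13)
ET = 0.56 * 0.26 * (0.46*31 + 8.13)
ET = 0.56 * 0.26 * 22.3900

3.2600 mm/day


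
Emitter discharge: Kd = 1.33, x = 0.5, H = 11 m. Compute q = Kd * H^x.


q = Kd * H^x = 1.33 * 11^0.5 = 1.33 * 3.316625

4.4111 L/h


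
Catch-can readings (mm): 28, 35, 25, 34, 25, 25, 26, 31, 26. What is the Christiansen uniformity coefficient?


mean = 28.333333 mm
MAD = 3.333333 mm
CU = (1 - 3.333333/28.333333)*100

88.2353 %


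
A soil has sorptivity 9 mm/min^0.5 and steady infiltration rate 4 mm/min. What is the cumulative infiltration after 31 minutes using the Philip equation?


F = S*sqrt(t) + A*t
F = 9*sqrt(31) + 4*31
F = 9*5.567764 + 124

174.1099 mm


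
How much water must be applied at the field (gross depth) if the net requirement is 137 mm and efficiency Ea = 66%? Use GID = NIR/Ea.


Ea = 66% = 0.66
GID = NIR / Ea = 137 / 0.66 = 207.5758 mm

207.5758 mm


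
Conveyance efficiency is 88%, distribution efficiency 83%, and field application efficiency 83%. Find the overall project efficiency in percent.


Ec = 0.88, Eb = 0.83, Ea = 0.83
E = 0.88 * 0.83 * 0.83 * 100 = 60.6232%

60.6232 %


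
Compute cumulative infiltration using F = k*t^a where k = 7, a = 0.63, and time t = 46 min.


F = k * t^a = 7 * 46^0.63
F = 7 * 11.156743

78.0972 mm


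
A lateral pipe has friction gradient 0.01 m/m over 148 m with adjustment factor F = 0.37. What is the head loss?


hf = J * L * F = 0.01 * 148 * 0.37 = 0.5476 m

0.5476 m


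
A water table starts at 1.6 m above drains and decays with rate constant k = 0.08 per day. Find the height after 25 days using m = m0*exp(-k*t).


m = m0 * exp(-k*t)
m = 1.6 * exp(-0.08 * 25)
m = 1.6 * exp(-2.0000)

0.2165 m


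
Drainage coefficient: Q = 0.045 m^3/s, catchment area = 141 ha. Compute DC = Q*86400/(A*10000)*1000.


DC = Q * 86400 / (A * 10000) * 1000
DC = 0.045 * 86400 / (141 * 10000) * 1000
DC = 3888000.0000 / 1410000

2.7574 mm/day


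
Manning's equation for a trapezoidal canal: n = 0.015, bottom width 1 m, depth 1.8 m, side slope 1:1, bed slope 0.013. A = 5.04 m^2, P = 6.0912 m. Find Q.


R = A/P = 5.04/6.0912 = 0.827423
Q = (1/0.015) * 5.04 * 0.827423^(2/3) * 0.013^0.5

33.7647 m^3/s


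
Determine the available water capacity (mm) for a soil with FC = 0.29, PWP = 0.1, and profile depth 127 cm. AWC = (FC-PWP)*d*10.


AWC = (FC - PWP) * d * 10
AWC = (0.29 - 0.1) * 127 * 10
AWC = 0.1900 * 127 * 10

241.3000 mm


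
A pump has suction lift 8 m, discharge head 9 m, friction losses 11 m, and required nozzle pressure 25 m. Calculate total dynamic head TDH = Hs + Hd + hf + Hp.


TDH = Hs + Hd + hf + Hp = 8 + 9 + 11 + 25 = 53

53 m


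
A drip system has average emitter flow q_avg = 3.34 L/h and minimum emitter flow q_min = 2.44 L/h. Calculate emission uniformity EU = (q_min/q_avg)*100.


EU = (q_min/q_avg)*100 = (2.44/3.34)*100 = 73.0539%

73.0539 %


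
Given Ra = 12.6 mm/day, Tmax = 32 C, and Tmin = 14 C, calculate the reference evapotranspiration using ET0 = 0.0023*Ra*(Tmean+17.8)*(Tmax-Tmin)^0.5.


Tmean = (Tmax + Tmin)/2 = (32 + 14)/2 = 23.0
ET0 = 0.0023 * 12.6 * (23.0 + 17.8) * sqrt(32 - 14)
ET0 = 0.0023 * 12.6 * 40.8 * 4.242641

5.0164 mm/day


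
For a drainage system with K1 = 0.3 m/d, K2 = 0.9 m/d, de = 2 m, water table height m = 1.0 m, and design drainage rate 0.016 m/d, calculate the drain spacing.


S^2 = 8*K2*de*m/q + 4*K1*m^2/q
S^2 = 8*0.9*2*1.0/0.016 + 4*0.3*1.0^2/0.016
S = sqrt(975.0000)

31.2250 m


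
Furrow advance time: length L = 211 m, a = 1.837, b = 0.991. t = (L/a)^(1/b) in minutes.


t = (L/a)^(1/b)
t = (211/1.837)^(1/0.991)
t = 114.861187^(1/0.991)

119.9177 min


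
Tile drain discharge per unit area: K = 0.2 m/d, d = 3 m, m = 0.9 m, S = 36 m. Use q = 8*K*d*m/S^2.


q = 8*K*d*m/S^2
q = 8*0.2*3*0.9/36^2
q = 4.3200 / 1296

0.0033 m/d


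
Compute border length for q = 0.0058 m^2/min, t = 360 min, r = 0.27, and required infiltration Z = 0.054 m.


L = q*t/((1+r)*Z)
L = 0.0058*360/((1+0.27)*0.054)
L = 2.088/0.06858

30.4462 m


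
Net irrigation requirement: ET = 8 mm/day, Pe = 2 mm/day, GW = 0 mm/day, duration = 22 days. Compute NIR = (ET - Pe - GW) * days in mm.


Daily deficit = ET - Pe - GW = 8 - 2 - 0 = 6 mm/day
NIR = 6 * 22 = 132 mm

132.0000 mm


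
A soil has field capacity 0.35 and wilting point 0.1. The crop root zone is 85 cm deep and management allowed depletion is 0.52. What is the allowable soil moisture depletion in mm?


SMD = (FC - PWP) * d * MAD * 10
SMD = (0.35 - 0.1) * 85 * 0.52 * 10
SMD = 0.2500 * 85 * 0.52 * 10

110.5000 mm


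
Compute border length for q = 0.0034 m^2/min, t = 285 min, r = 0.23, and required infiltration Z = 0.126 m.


L = q*t/((1+r)*Z)
L = 0.0034*285/((1+0.23)*0.126)
L = 0.969/0.15498

6.2524 m


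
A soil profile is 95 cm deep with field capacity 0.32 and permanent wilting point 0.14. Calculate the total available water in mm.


AWC = (FC - PWP) * d * 10
AWC = (0.32 - 0.14) * 95 * 10
AWC = 0.1800 * 95 * 10

171.0000 mm


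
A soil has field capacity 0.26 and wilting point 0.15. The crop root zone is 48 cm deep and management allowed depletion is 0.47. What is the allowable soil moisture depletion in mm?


SMD = (FC - PWP) * d * MAD * 10
SMD = (0.26 - 0.15) * 48 * 0.47 * 10
SMD = 0.1100 * 48 * 0.47 * 10

24.8160 mm


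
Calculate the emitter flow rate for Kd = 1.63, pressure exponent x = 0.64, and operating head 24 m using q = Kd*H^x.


q = Kd * H^x = 1.63 * 24^0.64 = 1.63 * 7.644256

12.4601 L/h


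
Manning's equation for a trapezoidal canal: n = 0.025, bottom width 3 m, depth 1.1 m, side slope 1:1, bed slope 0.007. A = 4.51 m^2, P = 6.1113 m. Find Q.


R = A/P = 4.51/6.1113 = 0.737977
Q = (1/0.025) * 4.51 * 0.737977^(2/3) * 0.007^0.5

12.3258 m^3/s


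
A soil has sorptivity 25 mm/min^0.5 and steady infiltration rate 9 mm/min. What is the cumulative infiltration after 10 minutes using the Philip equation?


F = S*sqrt(t) + A*t
F = 25*sqrt(10) + 9*10
F = 25*3.162278 + 90

169.0570 mm


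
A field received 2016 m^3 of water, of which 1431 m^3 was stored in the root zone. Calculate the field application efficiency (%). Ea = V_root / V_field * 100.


Ea = V_root / V_field * 100 = 1431 / 2016 * 100 = 70.9821%

70.9821 %


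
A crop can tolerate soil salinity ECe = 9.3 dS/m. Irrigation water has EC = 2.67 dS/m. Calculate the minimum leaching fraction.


LR = ECiw / (5*ECe - ECiw)
LR = 2.67 / (5*9.3 - 2.67)
LR = 2.67 / 43.8300

0.0609


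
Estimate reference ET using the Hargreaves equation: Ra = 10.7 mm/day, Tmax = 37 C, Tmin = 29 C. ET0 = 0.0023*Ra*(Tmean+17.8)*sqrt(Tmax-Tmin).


Tmean = (Tmax + Tmin)/2 = (37 + 29)/2 = 33.0
ET0 = 0.0023 * 10.7 * (33.0 + 17.8) * sqrt(37 - 29)
ET0 = 0.0023 * 10.7 * 50.8 * 2.828427

3.5361 mm/day


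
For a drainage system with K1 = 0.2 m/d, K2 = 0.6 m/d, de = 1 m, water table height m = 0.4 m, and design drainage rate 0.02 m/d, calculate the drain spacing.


S^2 = 8*K2*de*m/q + 4*K1*m^2/q
S^2 = 8*0.6*1*0.4/0.02 + 4*0.2*0.4^2/0.02
S = sqrt(102.4000)

10.1193 m


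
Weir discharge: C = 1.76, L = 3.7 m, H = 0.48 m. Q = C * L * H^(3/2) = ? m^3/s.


Q = C * L * H^(3/2) = 1.76 * 3.7 * 0.48^1.5 = 1.76 * 3.7 * 0.332554

2.1656 m^3/s


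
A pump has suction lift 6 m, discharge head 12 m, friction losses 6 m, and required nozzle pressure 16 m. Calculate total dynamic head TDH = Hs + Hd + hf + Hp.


TDH = Hs + Hd + hf + Hp = 6 + 12 + 6 + 16 = 40

40 m


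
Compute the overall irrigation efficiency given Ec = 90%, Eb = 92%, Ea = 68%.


Ec = 0.9, Eb = 0.92, Ea = 0.68
E = 0.9 * 0.92 * 0.68 * 100 = 56.3040%

56.3040 %


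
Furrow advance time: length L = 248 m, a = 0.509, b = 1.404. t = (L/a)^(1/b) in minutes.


t = (L/a)^(1/b)
t = (248/0.509)^(1/1.404)
t = 487.229862^(1/1.404)

82.0995 min


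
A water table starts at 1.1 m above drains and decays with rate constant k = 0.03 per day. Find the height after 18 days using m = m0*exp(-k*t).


m = m0 * exp(-k*t)
m = 1.1 * exp(-0.03 * 18)
m = 1.1 * exp(-0.5400)

0.6410 m


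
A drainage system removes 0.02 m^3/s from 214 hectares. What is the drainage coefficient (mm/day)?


DC = Q * 86400 / (A * 10000) * 1000
DC = 0.02 * 86400 / (214 * 10000) * 1000
DC = 1728000.0000 / 2140000

0.8075 mm/day


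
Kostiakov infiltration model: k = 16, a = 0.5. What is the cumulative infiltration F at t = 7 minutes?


F = k * t^a = 16 * 7^0.5
F = 16 * 2.645751

42.3320 mm


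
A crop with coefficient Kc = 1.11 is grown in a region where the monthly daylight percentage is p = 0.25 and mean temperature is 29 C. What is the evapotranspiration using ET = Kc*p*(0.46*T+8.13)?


ET = Kc * p * (0.46*T + 8.13)
ET = 1.11 * 0.25 * (0.46*29 + 8.13)
ET = 1.11 * 0.25 * 21.4700

5.9579 mm/day


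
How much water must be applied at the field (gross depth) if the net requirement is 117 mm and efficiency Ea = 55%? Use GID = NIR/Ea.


Ea = 55% = 0.55
GID = NIR / Ea = 117 / 0.55 = 212.7273 mm

212.7273 mm


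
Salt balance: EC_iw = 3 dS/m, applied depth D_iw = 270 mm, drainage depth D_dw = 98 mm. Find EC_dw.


EC_dw = EC_iw * D_iw / D_dw
EC_dw = 3 * 270 / 98
EC_dw = 810 / 98

8.2653 dS/m


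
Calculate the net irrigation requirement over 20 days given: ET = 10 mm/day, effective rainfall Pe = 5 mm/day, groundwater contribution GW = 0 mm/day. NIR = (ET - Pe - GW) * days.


Daily deficit = ET - Pe - GW = 10 - 5 - 0 = 5 mm/day
NIR = 5 * 20 = 100 mm

100.0000 mm


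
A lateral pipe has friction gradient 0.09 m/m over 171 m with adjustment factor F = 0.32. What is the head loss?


hf = J * L * F = 0.09 * 171 * 0.32 = 4.9248 m

4.9248 m


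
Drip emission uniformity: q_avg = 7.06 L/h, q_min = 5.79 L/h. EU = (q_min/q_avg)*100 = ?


EU = (q_min/q_avg)*100 = (5.79/7.06)*100 = 82.0113%

82.0113 %


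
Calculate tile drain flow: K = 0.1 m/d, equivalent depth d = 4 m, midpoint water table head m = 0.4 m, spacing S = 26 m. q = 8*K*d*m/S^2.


q = 8*K*d*m/S^2
q = 8*0.1*4*0.4/26^2
q = 1.2800 / 676

0.0019 m/d


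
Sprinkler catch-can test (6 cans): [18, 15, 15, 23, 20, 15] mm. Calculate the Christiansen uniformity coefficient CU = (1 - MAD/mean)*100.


mean = 17.666667 mm
MAD = 2.666667 mm
CU = (1 - 2.666667/17.666667)*100

84.9057 %


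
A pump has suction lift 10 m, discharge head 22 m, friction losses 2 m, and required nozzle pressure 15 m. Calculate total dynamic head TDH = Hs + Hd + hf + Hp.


TDH = Hs + Hd + hf + Hp = 10 + 22 + 2 + 15 = 49

49 m


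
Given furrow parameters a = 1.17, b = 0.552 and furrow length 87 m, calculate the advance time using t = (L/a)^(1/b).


t = (L/a)^(1/b)
t = (87/1.17)^(1/0.552)
t = 74.358974^(1/0.552)

2455.2556 min


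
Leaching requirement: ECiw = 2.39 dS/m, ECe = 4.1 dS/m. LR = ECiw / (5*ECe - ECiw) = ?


LR = ECiw / (5*ECe - ECiw)
LR = 2.39 / (5*4.1 - 2.39)
LR = 2.39 / 18.1100

0.1320


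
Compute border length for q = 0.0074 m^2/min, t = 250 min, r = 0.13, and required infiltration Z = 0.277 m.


L = q*t/((1+r)*Z)
L = 0.0074*250/((1+0.13)*0.277)
L = 1.85/0.31301

5.9104 m


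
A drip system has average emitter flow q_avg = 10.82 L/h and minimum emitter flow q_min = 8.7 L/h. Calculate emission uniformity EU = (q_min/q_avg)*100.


EU = (q_min/q_avg)*100 = (8.7/10.82)*100 = 80.4067%

80.4067 %


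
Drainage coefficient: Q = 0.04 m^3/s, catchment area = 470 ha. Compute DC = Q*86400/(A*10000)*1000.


DC = Q * 86400 / (A * 10000) * 1000
DC = 0.04 * 86400 / (470 * 10000) * 1000
DC = 3456000.0000 / 4700000

0.7353 mm/day


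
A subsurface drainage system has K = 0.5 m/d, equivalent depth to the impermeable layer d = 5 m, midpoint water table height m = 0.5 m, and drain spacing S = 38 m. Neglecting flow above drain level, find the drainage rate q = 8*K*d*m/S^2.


q = 8*K*d*m/S^2
q = 8*0.5*5*0.5/38^2
q = 10.0000 / 1444

0.0069 m/d


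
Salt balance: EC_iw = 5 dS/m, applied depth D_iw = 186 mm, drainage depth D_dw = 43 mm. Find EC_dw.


EC_dw = EC_iw * D_iw / D_dw
EC_dw = 5 * 186 / 43
EC_dw = 930 / 43

21.6279 dS/m


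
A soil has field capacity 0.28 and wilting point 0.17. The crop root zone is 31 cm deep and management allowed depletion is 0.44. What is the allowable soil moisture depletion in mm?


SMD = (FC - PWP) * d * MAD * 10
SMD = (0.28 - 0.17) * 31 * 0.44 * 10
SMD = 0.1100 * 31 * 0.44 * 10

15.0040 mm


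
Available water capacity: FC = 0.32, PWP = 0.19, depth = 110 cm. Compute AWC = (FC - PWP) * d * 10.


AWC = (FC - PWP) * d * 10
AWC = (0.32 - 0.19) * 110 * 10
AWC = 0.1300 * 110 * 10

143.0000 mm


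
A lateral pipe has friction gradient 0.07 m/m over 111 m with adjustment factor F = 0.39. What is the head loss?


hf = J * L * F = 0.07 * 111 * 0.39 = 3.0303 m

3.0303 m


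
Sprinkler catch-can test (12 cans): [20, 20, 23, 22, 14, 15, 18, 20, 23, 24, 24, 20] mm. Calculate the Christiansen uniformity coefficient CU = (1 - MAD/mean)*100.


mean = 20.250000 mm
MAD = 2.458333 mm
CU = (1 - 2.458333/20.250000)*100

87.8601 %


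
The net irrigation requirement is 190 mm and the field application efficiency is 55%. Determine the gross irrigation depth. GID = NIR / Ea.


Ea = 55% = 0.55
GID = NIR / Ea = 190 / 0.55 = 345.4545 mm

345.4545 mm


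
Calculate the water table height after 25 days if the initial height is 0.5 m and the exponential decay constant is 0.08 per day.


m = m0 * exp(-k*t)
m = 0.5 * exp(-0.08 * 25)
m = 0.5 * exp(-2.0000)

0.0677 m


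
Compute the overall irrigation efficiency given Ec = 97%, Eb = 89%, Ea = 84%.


Ec = 0.97, Eb = 0.89, Ea = 0.84
E = 0.97 * 0.89 * 0.84 * 100 = 72.5172%

72.5172 %


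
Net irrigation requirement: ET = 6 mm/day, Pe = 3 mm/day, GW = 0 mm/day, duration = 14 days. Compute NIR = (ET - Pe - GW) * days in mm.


Daily deficit = ET - Pe - GW = 6 - 3 - 0 = 3 mm/day
NIR = 3 * 14 = 42 mm

42.0000 mm


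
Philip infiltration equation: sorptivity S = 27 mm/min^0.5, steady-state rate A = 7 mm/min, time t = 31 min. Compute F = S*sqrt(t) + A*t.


F = S*sqrt(t) + A*t
F = 27*sqrt(31) + 7*31
F = 27*5.567764 + 217

367.3296 mm


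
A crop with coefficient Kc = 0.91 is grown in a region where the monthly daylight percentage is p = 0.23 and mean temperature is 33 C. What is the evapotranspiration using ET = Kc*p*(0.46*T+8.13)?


ET = Kc * p * (0.46*T + 8.13)
ET = 0.91 * 0.23 * (0.46*33 + 8.13)
ET = 0.91 * 0.23 * 23.3100

4.8788 mm/day


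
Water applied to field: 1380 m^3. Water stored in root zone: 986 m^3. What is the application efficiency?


Ea = V_root / V_field * 100 = 986 / 1380 * 100 = 71.4493%

71.4493 %


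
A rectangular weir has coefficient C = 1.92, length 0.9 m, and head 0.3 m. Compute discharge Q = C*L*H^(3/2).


Q = C * L * H^(3/2) = 1.92 * 0.9 * 0.3^1.5 = 1.92 * 0.9 * 0.164317

0.2839 m^3/s


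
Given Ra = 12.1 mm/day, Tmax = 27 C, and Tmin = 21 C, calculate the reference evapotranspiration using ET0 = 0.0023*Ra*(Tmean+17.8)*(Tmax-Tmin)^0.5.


Tmean = (Tmax + Tmin)/2 = (27 + 21)/2 = 24.0
ET0 = 0.0023 * 12.1 * (24.0 + 17.8) * sqrt(27 - 21)
ET0 = 0.0023 * 12.1 * 41.8 * 2.449490

2.8495 mm/day


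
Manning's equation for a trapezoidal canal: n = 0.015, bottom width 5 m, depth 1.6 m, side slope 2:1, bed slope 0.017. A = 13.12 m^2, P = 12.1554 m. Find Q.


R = A/P = 13.12/12.1554 = 1.079356
Q = (1/0.015) * 13.12 * 1.079356^(2/3) * 0.017^0.5

119.9988 m^3/s


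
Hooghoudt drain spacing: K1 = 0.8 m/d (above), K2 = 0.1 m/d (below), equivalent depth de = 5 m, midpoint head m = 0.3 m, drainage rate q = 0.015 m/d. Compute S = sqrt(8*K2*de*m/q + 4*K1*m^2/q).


S^2 = 8*K2*de*m/q + 4*K1*m^2/q
S^2 = 8*0.1*5*0.3/0.015 + 4*0.8*0.3^2/0.015
S = sqrt(99.2000)

9.9599 m


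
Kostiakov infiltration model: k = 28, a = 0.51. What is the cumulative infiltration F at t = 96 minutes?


F = k * t^a = 28 * 96^0.51
F = 28 * 10.255535

287.1550 mm
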